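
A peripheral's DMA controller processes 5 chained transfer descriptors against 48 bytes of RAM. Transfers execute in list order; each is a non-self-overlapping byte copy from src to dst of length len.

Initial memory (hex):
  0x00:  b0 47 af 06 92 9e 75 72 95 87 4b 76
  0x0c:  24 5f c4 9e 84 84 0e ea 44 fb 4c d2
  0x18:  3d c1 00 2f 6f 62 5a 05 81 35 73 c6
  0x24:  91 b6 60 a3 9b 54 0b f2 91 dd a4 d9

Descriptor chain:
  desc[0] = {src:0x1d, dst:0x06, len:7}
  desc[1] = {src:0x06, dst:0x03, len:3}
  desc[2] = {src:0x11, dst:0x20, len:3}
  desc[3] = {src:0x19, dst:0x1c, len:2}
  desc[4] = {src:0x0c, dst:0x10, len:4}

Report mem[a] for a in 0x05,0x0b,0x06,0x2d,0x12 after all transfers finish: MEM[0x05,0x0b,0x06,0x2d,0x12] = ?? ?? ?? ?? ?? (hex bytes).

MEM[0x05,0x0b,0x06,0x2d,0x12] = 05 73 62 dd c4

[0] 0x1d->0x06 len=7 : 62 5a 05 81 35 73 c6
[1] 0x06->0x03 len=3 : 62 5a 05
[2] 0x11->0x20 len=3 : 84 0e ea
[3] 0x19->0x1c len=2 : c1 00
[4] 0x0c->0x10 len=4 : c6 5f c4 9e
query mem[0x05]=0x05, mem[0x0b]=0x73, mem[0x06]=0x62, mem[0x2d]=0xdd, mem[0x12]=0xc4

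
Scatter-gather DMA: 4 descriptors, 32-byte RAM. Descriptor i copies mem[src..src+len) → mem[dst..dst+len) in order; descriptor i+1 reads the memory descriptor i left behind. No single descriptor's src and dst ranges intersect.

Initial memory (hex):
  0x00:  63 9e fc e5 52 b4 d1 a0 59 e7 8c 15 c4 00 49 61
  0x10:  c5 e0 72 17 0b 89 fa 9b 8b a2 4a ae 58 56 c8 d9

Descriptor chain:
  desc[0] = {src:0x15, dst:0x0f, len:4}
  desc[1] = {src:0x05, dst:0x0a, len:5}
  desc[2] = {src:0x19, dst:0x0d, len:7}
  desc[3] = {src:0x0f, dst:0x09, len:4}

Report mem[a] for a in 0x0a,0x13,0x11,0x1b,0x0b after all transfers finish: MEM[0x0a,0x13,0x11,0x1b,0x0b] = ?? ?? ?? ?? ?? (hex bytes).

MEM[0x0a,0x13,0x11,0x1b,0x0b] = 58 d9 56 ae 56

  after D0: wrote 4B at 0x0f = 89fa9b8b
  after D1: wrote 5B at 0x0a = b4d1a059e7
  after D2: wrote 7B at 0x0d = a24aae5856c8d9
  after D3: wrote 4B at 0x09 = ae5856c8
query mem[0x0a]=0x58, mem[0x13]=0xd9, mem[0x11]=0x56, mem[0x1b]=0xae, mem[0x0b]=0x56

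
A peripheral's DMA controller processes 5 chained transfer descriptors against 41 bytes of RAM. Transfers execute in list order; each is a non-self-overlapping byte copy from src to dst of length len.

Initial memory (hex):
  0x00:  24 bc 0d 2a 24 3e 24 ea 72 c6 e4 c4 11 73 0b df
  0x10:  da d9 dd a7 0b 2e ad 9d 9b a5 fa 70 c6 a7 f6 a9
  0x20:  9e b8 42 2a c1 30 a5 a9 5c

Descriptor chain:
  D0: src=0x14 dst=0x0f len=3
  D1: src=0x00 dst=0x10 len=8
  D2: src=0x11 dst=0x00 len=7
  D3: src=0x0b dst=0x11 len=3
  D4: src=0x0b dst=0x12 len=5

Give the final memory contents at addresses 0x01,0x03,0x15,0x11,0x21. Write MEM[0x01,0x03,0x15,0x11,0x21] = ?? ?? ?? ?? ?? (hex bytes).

MEM[0x01,0x03,0x15,0x11,0x21] = 0d 24 0b c4 b8

D0: mem[0x0f..0x11] <- [0b 2e ad]
D1: mem[0x10..0x17] <- [24 bc 0d 2a 24 3e 24 ea]
D2: mem[0x00..0x06] <- [bc 0d 2a 24 3e 24 ea]
D3: mem[0x11..0x13] <- [c4 11 73]
D4: mem[0x12..0x16] <- [c4 11 73 0b 0b]
query mem[0x01]=0x0d, mem[0x03]=0x24, mem[0x15]=0x0b, mem[0x11]=0xc4, mem[0x21]=0xb8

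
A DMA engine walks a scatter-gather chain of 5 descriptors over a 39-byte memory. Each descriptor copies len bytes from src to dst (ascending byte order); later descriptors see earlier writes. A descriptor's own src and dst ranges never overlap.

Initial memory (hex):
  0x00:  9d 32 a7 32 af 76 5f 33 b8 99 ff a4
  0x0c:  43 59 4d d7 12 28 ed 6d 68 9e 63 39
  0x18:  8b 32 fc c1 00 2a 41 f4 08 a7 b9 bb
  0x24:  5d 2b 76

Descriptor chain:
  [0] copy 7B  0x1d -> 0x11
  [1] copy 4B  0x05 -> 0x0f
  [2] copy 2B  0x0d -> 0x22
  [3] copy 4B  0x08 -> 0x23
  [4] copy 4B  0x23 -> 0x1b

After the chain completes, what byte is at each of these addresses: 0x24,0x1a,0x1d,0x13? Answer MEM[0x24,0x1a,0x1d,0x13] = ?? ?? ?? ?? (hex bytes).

MEM[0x24,0x1a,0x1d,0x13] = 99 fc ff f4

D0: mem[0x11..0x17] <- [2a 41 f4 08 a7 b9 bb]
D1: mem[0x0f..0x12] <- [76 5f 33 b8]
D2: mem[0x22..0x23] <- [59 4d]
D3: mem[0x23..0x26] <- [b8 99 ff a4]
D4: mem[0x1b..0x1e] <- [b8 99 ff a4]
query mem[0x24]=0x99, mem[0x1a]=0xfc, mem[0x1d]=0xff, mem[0x13]=0xf4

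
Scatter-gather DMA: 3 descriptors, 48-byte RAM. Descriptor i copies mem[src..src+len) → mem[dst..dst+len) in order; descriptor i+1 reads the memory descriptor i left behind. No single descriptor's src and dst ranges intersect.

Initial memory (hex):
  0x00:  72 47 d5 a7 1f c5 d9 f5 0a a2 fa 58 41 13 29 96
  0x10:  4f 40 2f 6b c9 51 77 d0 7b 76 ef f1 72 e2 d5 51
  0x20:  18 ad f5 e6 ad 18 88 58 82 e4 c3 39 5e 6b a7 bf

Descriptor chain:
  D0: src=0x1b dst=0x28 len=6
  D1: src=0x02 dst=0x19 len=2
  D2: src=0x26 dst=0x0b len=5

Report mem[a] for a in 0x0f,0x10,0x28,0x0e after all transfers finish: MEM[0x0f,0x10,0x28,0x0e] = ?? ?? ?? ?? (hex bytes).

#0 dst[0x28+6] := {0xf1,0x72,0xe2,0xd5,0x51,0x18}
#1 dst[0x19+2] := {0xd5,0xa7}
#2 dst[0x0b+5] := {0x88,0x58,0xf1,0x72,0xe2}
query mem[0x0f]=0xe2, mem[0x10]=0x4f, mem[0x28]=0xf1, mem[0x0e]=0x72

MEM[0x0f,0x10,0x28,0x0e] = e2 4f f1 72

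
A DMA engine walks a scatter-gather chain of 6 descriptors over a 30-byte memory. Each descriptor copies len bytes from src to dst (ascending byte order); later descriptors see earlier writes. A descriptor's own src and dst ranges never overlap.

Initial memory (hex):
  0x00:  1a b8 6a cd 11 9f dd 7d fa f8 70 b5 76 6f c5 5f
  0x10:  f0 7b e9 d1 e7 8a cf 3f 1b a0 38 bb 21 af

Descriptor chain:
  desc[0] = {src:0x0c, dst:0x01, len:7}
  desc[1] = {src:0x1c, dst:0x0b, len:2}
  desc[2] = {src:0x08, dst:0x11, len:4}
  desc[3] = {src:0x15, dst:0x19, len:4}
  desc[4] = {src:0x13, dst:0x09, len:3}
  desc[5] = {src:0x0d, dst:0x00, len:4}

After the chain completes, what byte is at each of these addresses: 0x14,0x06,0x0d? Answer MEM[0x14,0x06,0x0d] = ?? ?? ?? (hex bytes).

D0: mem[0x01..0x07] <- [76 6f c5 5f f0 7b e9]
D1: mem[0x0b..0x0c] <- [21 af]
D2: mem[0x11..0x14] <- [fa f8 70 21]
D3: mem[0x19..0x1c] <- [8a cf 3f 1b]
D4: mem[0x09..0x0b] <- [70 21 8a]
D5: mem[0x00..0x03] <- [6f c5 5f f0]
query mem[0x14]=0x21, mem[0x06]=0x7b, mem[0x0d]=0x6f

MEM[0x14,0x06,0x0d] = 21 7b 6f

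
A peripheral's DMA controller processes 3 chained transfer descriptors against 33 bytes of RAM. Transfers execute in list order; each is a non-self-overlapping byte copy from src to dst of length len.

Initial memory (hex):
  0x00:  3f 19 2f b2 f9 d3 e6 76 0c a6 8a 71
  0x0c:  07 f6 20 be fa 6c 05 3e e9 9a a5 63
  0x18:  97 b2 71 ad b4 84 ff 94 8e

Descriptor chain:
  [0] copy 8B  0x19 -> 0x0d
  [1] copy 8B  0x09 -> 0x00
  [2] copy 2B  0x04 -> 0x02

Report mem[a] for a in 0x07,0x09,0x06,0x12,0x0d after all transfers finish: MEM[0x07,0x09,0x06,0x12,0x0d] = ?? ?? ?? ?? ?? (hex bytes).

MEM[0x07,0x09,0x06,0x12,0x0d] = b4 a6 ad ff b2

[0] 0x19->0x0d len=8 : b2 71 ad b4 84 ff 94 8e
[1] 0x09->0x00 len=8 : a6 8a 71 07 b2 71 ad b4
[2] 0x04->0x02 len=2 : b2 71
query mem[0x07]=0xb4, mem[0x09]=0xa6, mem[0x06]=0xad, mem[0x12]=0xff, mem[0x0d]=0xb2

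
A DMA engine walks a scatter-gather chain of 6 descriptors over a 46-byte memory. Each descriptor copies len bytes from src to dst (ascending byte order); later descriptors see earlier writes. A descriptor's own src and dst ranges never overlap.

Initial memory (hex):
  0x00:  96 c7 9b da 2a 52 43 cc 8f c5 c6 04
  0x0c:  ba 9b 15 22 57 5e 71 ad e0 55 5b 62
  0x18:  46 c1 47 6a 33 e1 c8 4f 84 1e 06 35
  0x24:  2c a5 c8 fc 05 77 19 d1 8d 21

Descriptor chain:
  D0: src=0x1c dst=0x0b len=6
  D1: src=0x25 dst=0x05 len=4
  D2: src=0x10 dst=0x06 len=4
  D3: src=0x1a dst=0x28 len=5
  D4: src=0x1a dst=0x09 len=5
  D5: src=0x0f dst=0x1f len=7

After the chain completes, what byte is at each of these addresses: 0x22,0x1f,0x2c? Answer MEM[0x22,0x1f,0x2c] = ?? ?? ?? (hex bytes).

  after D0: wrote 6B at 0x0b = 33e1c84f841e
  after D1: wrote 4B at 0x05 = a5c8fc05
  after D2: wrote 4B at 0x06 = 1e5e71ad
  after D3: wrote 5B at 0x28 = 476a33e1c8
  after D4: wrote 5B at 0x09 = 476a33e1c8
  after D5: wrote 7B at 0x1f = 841e5e71ade055
query mem[0x22]=0x71, mem[0x1f]=0x84, mem[0x2c]=0xc8

MEM[0x22,0x1f,0x2c] = 71 84 c8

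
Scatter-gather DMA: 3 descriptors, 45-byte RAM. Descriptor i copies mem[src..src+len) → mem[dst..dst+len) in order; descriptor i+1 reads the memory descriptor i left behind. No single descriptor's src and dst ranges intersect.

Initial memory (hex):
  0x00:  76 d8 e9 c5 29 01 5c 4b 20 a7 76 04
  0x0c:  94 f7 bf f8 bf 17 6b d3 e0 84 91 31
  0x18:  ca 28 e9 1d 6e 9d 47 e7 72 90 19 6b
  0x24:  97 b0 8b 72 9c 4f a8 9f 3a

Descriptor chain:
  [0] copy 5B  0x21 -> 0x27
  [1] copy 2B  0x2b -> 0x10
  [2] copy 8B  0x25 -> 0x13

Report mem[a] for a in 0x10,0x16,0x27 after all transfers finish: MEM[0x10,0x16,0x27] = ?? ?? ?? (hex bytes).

[0] 0x21->0x27 len=5 : 90 19 6b 97 b0
[1] 0x2b->0x10 len=2 : b0 3a
[2] 0x25->0x13 len=8 : b0 8b 90 19 6b 97 b0 3a
query mem[0x10]=0xb0, mem[0x16]=0x19, mem[0x27]=0x90

MEM[0x10,0x16,0x27] = b0 19 90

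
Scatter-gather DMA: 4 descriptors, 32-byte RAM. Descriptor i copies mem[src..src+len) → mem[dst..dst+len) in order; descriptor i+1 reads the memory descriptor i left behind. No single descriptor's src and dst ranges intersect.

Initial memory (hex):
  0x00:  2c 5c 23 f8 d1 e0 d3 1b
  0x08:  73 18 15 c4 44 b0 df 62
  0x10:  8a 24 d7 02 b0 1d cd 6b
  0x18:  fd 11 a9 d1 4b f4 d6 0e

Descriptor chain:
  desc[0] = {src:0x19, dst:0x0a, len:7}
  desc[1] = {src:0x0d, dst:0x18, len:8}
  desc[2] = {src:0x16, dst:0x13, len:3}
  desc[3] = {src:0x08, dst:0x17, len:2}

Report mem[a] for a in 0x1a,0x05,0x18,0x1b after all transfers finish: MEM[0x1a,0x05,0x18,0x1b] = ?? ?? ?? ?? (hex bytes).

#0 dst[0x0a+7] := {0x11,0xa9,0xd1,0x4b,0xf4,0xd6,0x0e}
#1 dst[0x18+8] := {0x4b,0xf4,0xd6,0x0e,0x24,0xd7,0x02,0xb0}
#2 dst[0x13+3] := {0xcd,0x6b,0x4b}
#3 dst[0x17+2] := {0x73,0x18}
query mem[0x1a]=0xd6, mem[0x05]=0xe0, mem[0x18]=0x18, mem[0x1b]=0x0e

MEM[0x1a,0x05,0x18,0x1b] = d6 e0 18 0e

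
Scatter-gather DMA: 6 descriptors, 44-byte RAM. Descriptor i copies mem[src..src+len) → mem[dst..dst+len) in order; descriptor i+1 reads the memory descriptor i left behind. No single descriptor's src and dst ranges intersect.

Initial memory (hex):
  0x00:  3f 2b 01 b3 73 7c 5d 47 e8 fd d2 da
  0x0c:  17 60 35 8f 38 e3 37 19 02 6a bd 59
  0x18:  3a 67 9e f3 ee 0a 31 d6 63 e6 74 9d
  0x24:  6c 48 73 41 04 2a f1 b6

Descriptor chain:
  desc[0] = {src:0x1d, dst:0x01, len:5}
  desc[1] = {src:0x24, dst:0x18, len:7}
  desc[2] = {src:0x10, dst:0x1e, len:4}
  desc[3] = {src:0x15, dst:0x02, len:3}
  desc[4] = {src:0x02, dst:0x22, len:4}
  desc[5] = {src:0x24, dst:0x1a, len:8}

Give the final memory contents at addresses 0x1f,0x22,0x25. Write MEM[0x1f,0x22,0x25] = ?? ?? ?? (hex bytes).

MEM[0x1f,0x22,0x25] = 2a 6a e6

D0: mem[0x01..0x05] <- [0a 31 d6 63 e6]
D1: mem[0x18..0x1e] <- [6c 48 73 41 04 2a f1]
D2: mem[0x1e..0x21] <- [38 e3 37 19]
D3: mem[0x02..0x04] <- [6a bd 59]
D4: mem[0x22..0x25] <- [6a bd 59 e6]
D5: mem[0x1a..0x21] <- [59 e6 73 41 04 2a f1 b6]
query mem[0x1f]=0x2a, mem[0x22]=0x6a, mem[0x25]=0xe6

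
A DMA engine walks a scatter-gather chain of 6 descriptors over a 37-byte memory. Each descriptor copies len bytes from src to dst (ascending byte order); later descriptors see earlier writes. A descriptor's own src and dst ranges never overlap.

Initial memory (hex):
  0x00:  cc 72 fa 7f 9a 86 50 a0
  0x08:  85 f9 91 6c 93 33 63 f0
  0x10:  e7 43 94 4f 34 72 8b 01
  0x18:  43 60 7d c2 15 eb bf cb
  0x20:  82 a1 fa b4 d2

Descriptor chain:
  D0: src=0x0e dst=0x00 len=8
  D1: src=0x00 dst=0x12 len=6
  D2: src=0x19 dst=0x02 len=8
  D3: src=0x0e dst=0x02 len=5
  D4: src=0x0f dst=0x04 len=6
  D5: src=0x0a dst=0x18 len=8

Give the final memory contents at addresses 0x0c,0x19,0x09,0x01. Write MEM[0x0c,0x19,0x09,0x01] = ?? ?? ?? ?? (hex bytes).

MEM[0x0c,0x19,0x09,0x01] = 93 6c e7 f0

  after D0: wrote 8B at 0x00 = 63f0e743944f3472
  after D1: wrote 6B at 0x12 = 63f0e743944f
  after D2: wrote 8B at 0x02 = 607dc215ebbfcb82
  after D3: wrote 5B at 0x02 = 63f0e74363
  after D4: wrote 6B at 0x04 = f0e74363f0e7
  after D5: wrote 8B at 0x18 = 916c933363f0e743
query mem[0x0c]=0x93, mem[0x19]=0x6c, mem[0x09]=0xe7, mem[0x01]=0xf0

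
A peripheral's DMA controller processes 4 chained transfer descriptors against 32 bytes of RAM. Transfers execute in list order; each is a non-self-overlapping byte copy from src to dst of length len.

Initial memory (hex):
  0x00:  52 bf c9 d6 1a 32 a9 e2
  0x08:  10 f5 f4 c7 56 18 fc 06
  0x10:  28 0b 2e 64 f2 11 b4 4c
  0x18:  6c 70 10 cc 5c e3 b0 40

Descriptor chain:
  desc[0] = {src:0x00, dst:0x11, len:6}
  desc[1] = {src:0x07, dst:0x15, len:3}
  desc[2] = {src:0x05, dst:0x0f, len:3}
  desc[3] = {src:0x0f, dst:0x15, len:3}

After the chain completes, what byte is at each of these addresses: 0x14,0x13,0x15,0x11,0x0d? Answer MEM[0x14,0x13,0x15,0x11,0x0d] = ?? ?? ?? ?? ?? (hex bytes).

  after D0: wrote 6B at 0x11 = 52bfc9d61a32
  after D1: wrote 3B at 0x15 = e210f5
  after D2: wrote 3B at 0x0f = 32a9e2
  after D3: wrote 3B at 0x15 = 32a9e2
query mem[0x14]=0xd6, mem[0x13]=0xc9, mem[0x15]=0x32, mem[0x11]=0xe2, mem[0x0d]=0x18

MEM[0x14,0x13,0x15,0x11,0x0d] = d6 c9 32 e2 18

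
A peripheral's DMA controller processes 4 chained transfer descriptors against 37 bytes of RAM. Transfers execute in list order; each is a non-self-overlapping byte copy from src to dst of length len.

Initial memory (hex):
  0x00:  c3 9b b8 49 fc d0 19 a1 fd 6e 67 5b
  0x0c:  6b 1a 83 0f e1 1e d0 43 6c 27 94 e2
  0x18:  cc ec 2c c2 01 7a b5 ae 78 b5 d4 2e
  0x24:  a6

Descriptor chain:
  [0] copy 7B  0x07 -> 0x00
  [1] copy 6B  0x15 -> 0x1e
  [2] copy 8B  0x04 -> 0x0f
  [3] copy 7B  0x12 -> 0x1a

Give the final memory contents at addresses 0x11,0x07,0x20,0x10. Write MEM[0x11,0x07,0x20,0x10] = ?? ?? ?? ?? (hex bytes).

D0: mem[0x00..0x06] <- [a1 fd 6e 67 5b 6b 1a]
D1: mem[0x1e..0x23] <- [27 94 e2 cc ec 2c]
D2: mem[0x0f..0x16] <- [5b 6b 1a a1 fd 6e 67 5b]
D3: mem[0x1a..0x20] <- [a1 fd 6e 67 5b e2 cc]
query mem[0x11]=0x1a, mem[0x07]=0xa1, mem[0x20]=0xcc, mem[0x10]=0x6b

MEM[0x11,0x07,0x20,0x10] = 1a a1 cc 6b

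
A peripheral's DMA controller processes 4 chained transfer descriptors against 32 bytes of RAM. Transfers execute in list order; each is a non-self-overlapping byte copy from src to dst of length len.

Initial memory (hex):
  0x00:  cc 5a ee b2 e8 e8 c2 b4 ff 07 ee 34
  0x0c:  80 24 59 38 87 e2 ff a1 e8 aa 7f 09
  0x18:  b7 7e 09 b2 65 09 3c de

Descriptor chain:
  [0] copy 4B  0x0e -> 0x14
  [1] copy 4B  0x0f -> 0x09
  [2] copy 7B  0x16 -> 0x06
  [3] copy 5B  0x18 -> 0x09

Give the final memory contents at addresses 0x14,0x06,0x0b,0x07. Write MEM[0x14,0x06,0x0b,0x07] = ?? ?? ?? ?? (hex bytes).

D0: mem[0x14..0x17] <- [59 38 87 e2]
D1: mem[0x09..0x0c] <- [38 87 e2 ff]
D2: mem[0x06..0x0c] <- [87 e2 b7 7e 09 b2 65]
D3: mem[0x09..0x0d] <- [b7 7e 09 b2 65]
query mem[0x14]=0x59, mem[0x06]=0x87, mem[0x0b]=0x09, mem[0x07]=0xe2

MEM[0x14,0x06,0x0b,0x07] = 59 87 09 e2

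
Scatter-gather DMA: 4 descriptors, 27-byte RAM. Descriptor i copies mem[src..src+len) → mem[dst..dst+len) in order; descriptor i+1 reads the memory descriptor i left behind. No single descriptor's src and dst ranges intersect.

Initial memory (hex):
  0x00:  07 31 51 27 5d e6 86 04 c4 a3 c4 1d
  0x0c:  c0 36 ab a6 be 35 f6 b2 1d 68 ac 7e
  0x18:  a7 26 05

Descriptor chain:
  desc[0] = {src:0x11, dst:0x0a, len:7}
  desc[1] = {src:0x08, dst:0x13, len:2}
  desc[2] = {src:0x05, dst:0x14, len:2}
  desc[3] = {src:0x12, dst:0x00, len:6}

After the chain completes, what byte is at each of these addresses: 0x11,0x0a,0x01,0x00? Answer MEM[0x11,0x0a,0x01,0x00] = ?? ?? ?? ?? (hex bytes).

#0 dst[0x0a+7] := {0x35,0xf6,0xb2,0x1d,0x68,0xac,0x7e}
#1 dst[0x13+2] := {0xc4,0xa3}
#2 dst[0x14+2] := {0xe6,0x86}
#3 dst[0x00+6] := {0xf6,0xc4,0xe6,0x86,0xac,0x7e}
query mem[0x11]=0x35, mem[0x0a]=0x35, mem[0x01]=0xc4, mem[0x00]=0xf6

MEM[0x11,0x0a,0x01,0x00] = 35 35 c4 f6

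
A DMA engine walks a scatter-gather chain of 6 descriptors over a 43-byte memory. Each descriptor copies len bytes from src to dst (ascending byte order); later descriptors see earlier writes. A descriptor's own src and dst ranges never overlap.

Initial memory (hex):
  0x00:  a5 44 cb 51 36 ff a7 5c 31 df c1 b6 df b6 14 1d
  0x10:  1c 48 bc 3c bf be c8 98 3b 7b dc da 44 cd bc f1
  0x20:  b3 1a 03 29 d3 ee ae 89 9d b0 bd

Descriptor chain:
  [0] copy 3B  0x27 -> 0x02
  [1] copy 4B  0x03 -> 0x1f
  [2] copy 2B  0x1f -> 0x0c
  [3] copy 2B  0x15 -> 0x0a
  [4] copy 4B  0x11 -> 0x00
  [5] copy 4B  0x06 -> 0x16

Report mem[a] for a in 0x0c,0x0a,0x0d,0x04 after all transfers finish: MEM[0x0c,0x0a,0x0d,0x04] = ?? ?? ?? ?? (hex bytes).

D0: mem[0x02..0x04] <- [89 9d b0]
D1: mem[0x1f..0x22] <- [9d b0 ff a7]
D2: mem[0x0c..0x0d] <- [9d b0]
D3: mem[0x0a..0x0b] <- [be c8]
D4: mem[0x00..0x03] <- [48 bc 3c bf]
D5: mem[0x16..0x19] <- [a7 5c 31 df]
query mem[0x0c]=0x9d, mem[0x0a]=0xbe, mem[0x0d]=0xb0, mem[0x04]=0xb0

MEM[0x0c,0x0a,0x0d,0x04] = 9d be b0 b0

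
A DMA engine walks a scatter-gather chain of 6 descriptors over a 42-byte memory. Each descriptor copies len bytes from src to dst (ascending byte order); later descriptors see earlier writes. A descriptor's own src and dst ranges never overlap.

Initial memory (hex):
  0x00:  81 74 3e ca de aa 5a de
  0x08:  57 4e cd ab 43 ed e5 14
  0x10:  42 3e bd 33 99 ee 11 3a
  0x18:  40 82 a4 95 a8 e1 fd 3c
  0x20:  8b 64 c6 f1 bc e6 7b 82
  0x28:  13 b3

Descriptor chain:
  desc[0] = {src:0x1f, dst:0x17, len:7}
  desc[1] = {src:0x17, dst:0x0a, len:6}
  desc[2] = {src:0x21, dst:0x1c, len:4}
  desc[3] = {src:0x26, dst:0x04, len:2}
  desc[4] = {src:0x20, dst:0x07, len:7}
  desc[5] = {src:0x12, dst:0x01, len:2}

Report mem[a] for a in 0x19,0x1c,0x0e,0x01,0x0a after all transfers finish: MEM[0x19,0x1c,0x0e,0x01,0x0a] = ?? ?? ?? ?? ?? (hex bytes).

MEM[0x19,0x1c,0x0e,0x01,0x0a] = 64 64 f1 bd f1

[0] 0x1f->0x17 len=7 : 3c 8b 64 c6 f1 bc e6
[1] 0x17->0x0a len=6 : 3c 8b 64 c6 f1 bc
[2] 0x21->0x1c len=4 : 64 c6 f1 bc
[3] 0x26->0x04 len=2 : 7b 82
[4] 0x20->0x07 len=7 : 8b 64 c6 f1 bc e6 7b
[5] 0x12->0x01 len=2 : bd 33
query mem[0x19]=0x64, mem[0x1c]=0x64, mem[0x0e]=0xf1, mem[0x01]=0xbd, mem[0x0a]=0xf1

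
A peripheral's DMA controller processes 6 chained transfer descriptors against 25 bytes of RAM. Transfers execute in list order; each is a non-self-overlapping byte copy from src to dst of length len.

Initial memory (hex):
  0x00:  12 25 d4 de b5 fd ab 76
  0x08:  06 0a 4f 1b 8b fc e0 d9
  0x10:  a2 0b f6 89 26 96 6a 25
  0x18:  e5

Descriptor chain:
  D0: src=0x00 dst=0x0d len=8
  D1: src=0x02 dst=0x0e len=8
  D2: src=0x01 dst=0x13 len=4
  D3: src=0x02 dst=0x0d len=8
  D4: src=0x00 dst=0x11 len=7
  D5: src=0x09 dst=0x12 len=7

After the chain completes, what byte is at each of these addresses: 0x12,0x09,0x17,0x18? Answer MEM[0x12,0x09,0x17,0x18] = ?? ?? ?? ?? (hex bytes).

D0: mem[0x0d..0x14] <- [12 25 d4 de b5 fd ab 76]
D1: mem[0x0e..0x15] <- [d4 de b5 fd ab 76 06 0a]
D2: mem[0x13..0x16] <- [25 d4 de b5]
D3: mem[0x0d..0x14] <- [d4 de b5 fd ab 76 06 0a]
D4: mem[0x11..0x17] <- [12 25 d4 de b5 fd ab]
D5: mem[0x12..0x18] <- [0a 4f 1b 8b d4 de b5]
query mem[0x12]=0x0a, mem[0x09]=0x0a, mem[0x17]=0xde, mem[0x18]=0xb5

MEM[0x12,0x09,0x17,0x18] = 0a 0a de b5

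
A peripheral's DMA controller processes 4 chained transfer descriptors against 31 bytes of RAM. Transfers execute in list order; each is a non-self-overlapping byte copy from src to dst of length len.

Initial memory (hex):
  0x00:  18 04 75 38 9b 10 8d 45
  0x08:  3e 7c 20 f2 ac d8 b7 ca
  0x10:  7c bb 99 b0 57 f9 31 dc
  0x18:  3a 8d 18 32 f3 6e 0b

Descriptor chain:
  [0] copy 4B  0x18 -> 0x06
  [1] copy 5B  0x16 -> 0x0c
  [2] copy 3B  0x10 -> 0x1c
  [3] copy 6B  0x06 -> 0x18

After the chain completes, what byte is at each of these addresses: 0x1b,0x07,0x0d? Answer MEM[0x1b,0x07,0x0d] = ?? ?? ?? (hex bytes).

MEM[0x1b,0x07,0x0d] = 32 8d dc

#0 dst[0x06+4] := {0x3a,0x8d,0x18,0x32}
#1 dst[0x0c+5] := {0x31,0xdc,0x3a,0x8d,0x18}
#2 dst[0x1c+3] := {0x18,0xbb,0x99}
#3 dst[0x18+6] := {0x3a,0x8d,0x18,0x32,0x20,0xf2}
query mem[0x1b]=0x32, mem[0x07]=0x8d, mem[0x0d]=0xdc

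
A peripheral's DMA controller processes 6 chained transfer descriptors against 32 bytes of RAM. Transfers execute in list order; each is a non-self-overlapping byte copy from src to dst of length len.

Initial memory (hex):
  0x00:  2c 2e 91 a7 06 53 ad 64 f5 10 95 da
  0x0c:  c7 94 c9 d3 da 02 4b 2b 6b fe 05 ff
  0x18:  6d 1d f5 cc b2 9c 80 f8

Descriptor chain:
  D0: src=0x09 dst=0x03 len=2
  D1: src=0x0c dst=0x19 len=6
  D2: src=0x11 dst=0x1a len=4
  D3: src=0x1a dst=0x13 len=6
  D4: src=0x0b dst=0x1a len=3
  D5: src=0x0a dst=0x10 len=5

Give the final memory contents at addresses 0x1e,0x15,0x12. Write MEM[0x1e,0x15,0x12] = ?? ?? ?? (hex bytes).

D0: mem[0x03..0x04] <- [10 95]
D1: mem[0x19..0x1e] <- [c7 94 c9 d3 da 02]
D2: mem[0x1a..0x1d] <- [02 4b 2b 6b]
D3: mem[0x13..0x18] <- [02 4b 2b 6b 02 f8]
D4: mem[0x1a..0x1c] <- [da c7 94]
D5: mem[0x10..0x14] <- [95 da c7 94 c9]
query mem[0x1e]=0x02, mem[0x15]=0x2b, mem[0x12]=0xc7

MEM[0x1e,0x15,0x12] = 02 2b c7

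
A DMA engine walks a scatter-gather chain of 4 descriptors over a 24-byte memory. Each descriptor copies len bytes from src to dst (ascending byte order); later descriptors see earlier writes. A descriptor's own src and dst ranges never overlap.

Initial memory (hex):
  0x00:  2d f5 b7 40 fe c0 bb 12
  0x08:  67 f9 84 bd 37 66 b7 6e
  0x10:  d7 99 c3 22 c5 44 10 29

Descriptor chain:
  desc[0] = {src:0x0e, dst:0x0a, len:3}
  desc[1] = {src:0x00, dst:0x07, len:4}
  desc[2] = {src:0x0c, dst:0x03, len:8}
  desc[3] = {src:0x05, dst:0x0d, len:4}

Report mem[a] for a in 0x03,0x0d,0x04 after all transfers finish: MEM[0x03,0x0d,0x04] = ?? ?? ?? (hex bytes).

MEM[0x03,0x0d,0x04] = d7 b7 66

#0 dst[0x0a+3] := {0xb7,0x6e,0xd7}
#1 dst[0x07+4] := {0x2d,0xf5,0xb7,0x40}
#2 dst[0x03+8] := {0xd7,0x66,0xb7,0x6e,0xd7,0x99,0xc3,0x22}
#3 dst[0x0d+4] := {0xb7,0x6e,0xd7,0x99}
query mem[0x03]=0xd7, mem[0x0d]=0xb7, mem[0x04]=0x66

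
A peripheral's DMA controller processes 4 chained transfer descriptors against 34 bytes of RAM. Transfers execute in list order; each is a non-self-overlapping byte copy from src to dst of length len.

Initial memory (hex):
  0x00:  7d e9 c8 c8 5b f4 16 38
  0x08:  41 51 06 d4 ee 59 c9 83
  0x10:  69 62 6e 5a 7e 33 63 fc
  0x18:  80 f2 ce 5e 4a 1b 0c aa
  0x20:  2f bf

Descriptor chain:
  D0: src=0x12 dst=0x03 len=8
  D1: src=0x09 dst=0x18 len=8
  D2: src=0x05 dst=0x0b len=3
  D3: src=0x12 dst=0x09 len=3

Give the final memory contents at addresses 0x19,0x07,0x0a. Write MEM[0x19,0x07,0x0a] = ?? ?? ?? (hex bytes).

MEM[0x19,0x07,0x0a] = f2 63 5a

[0] 0x12->0x03 len=8 : 6e 5a 7e 33 63 fc 80 f2
[1] 0x09->0x18 len=8 : 80 f2 d4 ee 59 c9 83 69
[2] 0x05->0x0b len=3 : 7e 33 63
[3] 0x12->0x09 len=3 : 6e 5a 7e
query mem[0x19]=0xf2, mem[0x07]=0x63, mem[0x0a]=0x5a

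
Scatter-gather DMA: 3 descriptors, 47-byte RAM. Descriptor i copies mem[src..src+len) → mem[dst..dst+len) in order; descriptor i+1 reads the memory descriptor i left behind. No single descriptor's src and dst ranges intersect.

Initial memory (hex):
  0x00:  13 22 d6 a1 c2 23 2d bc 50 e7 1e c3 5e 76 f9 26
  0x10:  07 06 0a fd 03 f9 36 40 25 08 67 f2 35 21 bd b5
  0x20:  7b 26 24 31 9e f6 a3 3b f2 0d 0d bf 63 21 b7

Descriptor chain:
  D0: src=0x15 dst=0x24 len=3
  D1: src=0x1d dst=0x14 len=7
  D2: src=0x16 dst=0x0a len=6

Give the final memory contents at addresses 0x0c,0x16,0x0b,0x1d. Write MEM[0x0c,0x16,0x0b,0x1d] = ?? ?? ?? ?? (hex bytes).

MEM[0x0c,0x16,0x0b,0x1d] = 26 b5 7b 21

  after D0: wrote 3B at 0x24 = f93640
  after D1: wrote 7B at 0x14 = 21bdb57b262431
  after D2: wrote 6B at 0x0a = b57b262431f2
query mem[0x0c]=0x26, mem[0x16]=0xb5, mem[0x0b]=0x7b, mem[0x1d]=0x21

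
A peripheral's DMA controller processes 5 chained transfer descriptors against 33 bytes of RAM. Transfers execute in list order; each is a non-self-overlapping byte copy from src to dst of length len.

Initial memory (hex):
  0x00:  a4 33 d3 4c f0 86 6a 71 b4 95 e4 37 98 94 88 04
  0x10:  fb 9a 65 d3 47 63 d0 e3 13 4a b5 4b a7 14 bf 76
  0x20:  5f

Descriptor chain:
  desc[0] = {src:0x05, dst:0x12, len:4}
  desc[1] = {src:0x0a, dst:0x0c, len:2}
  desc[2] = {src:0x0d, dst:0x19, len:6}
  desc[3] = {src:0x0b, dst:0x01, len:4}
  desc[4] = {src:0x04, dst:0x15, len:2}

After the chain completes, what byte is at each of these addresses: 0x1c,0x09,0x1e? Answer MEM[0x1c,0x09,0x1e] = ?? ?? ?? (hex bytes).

MEM[0x1c,0x09,0x1e] = fb 95 86

#0 dst[0x12+4] := {0x86,0x6a,0x71,0xb4}
#1 dst[0x0c+2] := {0xe4,0x37}
#2 dst[0x19+6] := {0x37,0x88,0x04,0xfb,0x9a,0x86}
#3 dst[0x01+4] := {0x37,0xe4,0x37,0x88}
#4 dst[0x15+2] := {0x88,0x86}
query mem[0x1c]=0xfb, mem[0x09]=0x95, mem[0x1e]=0x86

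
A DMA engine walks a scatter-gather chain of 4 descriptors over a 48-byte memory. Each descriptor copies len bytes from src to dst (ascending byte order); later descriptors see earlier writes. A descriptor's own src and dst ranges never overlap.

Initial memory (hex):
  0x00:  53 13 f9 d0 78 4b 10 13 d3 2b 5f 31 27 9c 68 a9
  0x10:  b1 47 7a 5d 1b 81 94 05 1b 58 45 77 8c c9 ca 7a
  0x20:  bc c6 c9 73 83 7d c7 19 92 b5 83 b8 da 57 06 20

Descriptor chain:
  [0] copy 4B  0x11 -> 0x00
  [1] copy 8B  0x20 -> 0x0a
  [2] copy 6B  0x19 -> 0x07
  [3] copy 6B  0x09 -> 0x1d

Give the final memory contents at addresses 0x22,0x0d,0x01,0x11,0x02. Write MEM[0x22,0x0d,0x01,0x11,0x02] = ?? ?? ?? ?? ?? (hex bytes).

MEM[0x22,0x0d,0x01,0x11,0x02] = 83 73 7a 19 5d

D0: mem[0x00..0x03] <- [47 7a 5d 1b]
D1: mem[0x0a..0x11] <- [bc c6 c9 73 83 7d c7 19]
D2: mem[0x07..0x0c] <- [58 45 77 8c c9 ca]
D3: mem[0x1d..0x22] <- [77 8c c9 ca 73 83]
query mem[0x22]=0x83, mem[0x0d]=0x73, mem[0x01]=0x7a, mem[0x11]=0x19, mem[0x02]=0x5d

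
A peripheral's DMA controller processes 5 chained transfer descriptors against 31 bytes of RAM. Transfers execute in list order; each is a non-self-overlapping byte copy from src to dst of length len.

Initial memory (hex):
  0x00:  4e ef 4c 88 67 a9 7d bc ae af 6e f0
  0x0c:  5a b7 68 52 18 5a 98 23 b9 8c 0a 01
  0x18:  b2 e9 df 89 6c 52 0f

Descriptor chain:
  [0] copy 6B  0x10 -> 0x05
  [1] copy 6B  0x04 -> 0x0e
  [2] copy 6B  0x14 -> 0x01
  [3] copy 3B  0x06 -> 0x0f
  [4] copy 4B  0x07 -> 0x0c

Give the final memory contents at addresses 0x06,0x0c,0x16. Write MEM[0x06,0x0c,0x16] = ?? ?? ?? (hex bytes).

[0] 0x10->0x05 len=6 : 18 5a 98 23 b9 8c
[1] 0x04->0x0e len=6 : 67 18 5a 98 23 b9
[2] 0x14->0x01 len=6 : b9 8c 0a 01 b2 e9
[3] 0x06->0x0f len=3 : e9 98 23
[4] 0x07->0x0c len=4 : 98 23 b9 8c
query mem[0x06]=0xe9, mem[0x0c]=0x98, mem[0x16]=0x0a

MEM[0x06,0x0c,0x16] = e9 98 0a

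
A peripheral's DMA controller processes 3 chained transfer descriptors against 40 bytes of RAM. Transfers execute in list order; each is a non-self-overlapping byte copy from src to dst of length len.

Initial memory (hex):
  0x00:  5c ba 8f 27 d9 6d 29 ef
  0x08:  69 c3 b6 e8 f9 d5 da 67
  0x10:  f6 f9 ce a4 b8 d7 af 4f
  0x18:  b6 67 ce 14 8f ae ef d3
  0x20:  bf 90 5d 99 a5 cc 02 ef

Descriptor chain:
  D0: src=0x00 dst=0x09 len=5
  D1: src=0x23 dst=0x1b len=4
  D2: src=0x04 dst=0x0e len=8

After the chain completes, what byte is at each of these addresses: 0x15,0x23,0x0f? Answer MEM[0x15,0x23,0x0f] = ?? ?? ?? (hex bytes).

MEM[0x15,0x23,0x0f] = 8f 99 6d

#0 dst[0x09+5] := {0x5c,0xba,0x8f,0x27,0xd9}
#1 dst[0x1b+4] := {0x99,0xa5,0xcc,0x02}
#2 dst[0x0e+8] := {0xd9,0x6d,0x29,0xef,0x69,0x5c,0xba,0x8f}
query mem[0x15]=0x8f, mem[0x23]=0x99, mem[0x0f]=0x6d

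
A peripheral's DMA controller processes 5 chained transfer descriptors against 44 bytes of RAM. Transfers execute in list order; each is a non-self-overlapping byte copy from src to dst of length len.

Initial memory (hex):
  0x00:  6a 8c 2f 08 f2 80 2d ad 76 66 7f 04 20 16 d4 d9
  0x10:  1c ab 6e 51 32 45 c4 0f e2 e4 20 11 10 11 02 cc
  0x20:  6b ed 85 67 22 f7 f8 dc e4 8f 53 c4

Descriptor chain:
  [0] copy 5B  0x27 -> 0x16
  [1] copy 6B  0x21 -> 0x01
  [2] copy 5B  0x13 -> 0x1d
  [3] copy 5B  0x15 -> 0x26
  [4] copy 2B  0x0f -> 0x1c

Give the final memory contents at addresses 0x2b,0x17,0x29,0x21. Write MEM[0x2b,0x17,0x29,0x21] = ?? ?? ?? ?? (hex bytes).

#0 dst[0x16+5] := {0xdc,0xe4,0x8f,0x53,0xc4}
#1 dst[0x01+6] := {0xed,0x85,0x67,0x22,0xf7,0xf8}
#2 dst[0x1d+5] := {0x51,0x32,0x45,0xdc,0xe4}
#3 dst[0x26+5] := {0x45,0xdc,0xe4,0x8f,0x53}
#4 dst[0x1c+2] := {0xd9,0x1c}
query mem[0x2b]=0xc4, mem[0x17]=0xe4, mem[0x29]=0x8f, mem[0x21]=0xe4

MEM[0x2b,0x17,0x29,0x21] = c4 e4 8f e4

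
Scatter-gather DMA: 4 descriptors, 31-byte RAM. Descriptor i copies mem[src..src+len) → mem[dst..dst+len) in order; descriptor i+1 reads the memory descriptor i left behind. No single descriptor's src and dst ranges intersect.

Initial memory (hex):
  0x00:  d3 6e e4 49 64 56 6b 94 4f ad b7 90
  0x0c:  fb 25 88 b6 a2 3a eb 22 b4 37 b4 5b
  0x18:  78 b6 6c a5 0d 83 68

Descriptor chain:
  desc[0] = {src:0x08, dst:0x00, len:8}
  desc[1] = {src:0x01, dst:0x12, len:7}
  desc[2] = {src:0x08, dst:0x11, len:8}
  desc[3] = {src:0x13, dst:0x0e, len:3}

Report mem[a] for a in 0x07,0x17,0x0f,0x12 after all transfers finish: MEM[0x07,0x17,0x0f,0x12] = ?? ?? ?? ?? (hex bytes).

MEM[0x07,0x17,0x0f,0x12] = b6 88 90 ad

#0 dst[0x00+8] := {0x4f,0xad,0xb7,0x90,0xfb,0x25,0x88,0xb6}
#1 dst[0x12+7] := {0xad,0xb7,0x90,0xfb,0x25,0x88,0xb6}
#2 dst[0x11+8] := {0x4f,0xad,0xb7,0x90,0xfb,0x25,0x88,0xb6}
#3 dst[0x0e+3] := {0xb7,0x90,0xfb}
query mem[0x07]=0xb6, mem[0x17]=0x88, mem[0x0f]=0x90, mem[0x12]=0xad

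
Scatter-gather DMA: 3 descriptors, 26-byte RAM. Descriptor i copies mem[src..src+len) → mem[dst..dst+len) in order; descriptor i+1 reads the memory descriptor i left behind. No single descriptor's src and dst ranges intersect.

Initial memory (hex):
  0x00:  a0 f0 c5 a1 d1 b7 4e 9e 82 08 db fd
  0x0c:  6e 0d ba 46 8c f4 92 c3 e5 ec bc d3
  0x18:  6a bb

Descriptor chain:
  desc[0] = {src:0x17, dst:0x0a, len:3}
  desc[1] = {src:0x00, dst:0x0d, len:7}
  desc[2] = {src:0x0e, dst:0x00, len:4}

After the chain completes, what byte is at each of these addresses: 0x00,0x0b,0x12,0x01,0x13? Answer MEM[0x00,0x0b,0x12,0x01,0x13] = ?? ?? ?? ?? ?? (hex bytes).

[0] 0x17->0x0a len=3 : d3 6a bb
[1] 0x00->0x0d len=7 : a0 f0 c5 a1 d1 b7 4e
[2] 0x0e->0x00 len=4 : f0 c5 a1 d1
query mem[0x00]=0xf0, mem[0x0b]=0x6a, mem[0x12]=0xb7, mem[0x01]=0xc5, mem[0x13]=0x4e

MEM[0x00,0x0b,0x12,0x01,0x13] = f0 6a b7 c5 4e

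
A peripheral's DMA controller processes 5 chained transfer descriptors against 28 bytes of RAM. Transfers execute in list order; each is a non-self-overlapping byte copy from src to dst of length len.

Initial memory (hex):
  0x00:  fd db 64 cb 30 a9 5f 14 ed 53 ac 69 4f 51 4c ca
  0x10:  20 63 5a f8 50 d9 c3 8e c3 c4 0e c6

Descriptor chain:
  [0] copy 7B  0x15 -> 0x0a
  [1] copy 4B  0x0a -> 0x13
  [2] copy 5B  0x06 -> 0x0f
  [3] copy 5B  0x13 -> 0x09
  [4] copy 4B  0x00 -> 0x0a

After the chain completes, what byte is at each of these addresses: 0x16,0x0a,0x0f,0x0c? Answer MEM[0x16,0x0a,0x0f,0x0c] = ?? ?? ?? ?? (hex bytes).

MEM[0x16,0x0a,0x0f,0x0c] = c3 fd 5f 64

[0] 0x15->0x0a len=7 : d9 c3 8e c3 c4 0e c6
[1] 0x0a->0x13 len=4 : d9 c3 8e c3
[2] 0x06->0x0f len=5 : 5f 14 ed 53 d9
[3] 0x13->0x09 len=5 : d9 c3 8e c3 8e
[4] 0x00->0x0a len=4 : fd db 64 cb
query mem[0x16]=0xc3, mem[0x0a]=0xfd, mem[0x0f]=0x5f, mem[0x0c]=0x64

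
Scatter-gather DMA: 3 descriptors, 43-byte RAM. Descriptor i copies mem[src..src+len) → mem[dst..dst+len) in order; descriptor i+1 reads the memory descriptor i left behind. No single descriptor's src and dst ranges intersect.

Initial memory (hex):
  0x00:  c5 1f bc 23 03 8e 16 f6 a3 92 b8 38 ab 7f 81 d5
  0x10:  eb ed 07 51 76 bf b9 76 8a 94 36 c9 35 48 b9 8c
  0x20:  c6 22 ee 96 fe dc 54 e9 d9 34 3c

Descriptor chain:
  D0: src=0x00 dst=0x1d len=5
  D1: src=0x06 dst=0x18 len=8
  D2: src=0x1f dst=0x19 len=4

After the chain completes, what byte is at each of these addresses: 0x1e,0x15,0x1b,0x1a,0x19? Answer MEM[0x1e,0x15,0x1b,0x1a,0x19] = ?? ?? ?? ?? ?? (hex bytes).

D0: mem[0x1d..0x21] <- [c5 1f bc 23 03]
D1: mem[0x18..0x1f] <- [16 f6 a3 92 b8 38 ab 7f]
D2: mem[0x19..0x1c] <- [7f 23 03 ee]
query mem[0x1e]=0xab, mem[0x15]=0xbf, mem[0x1b]=0x03, mem[0x1a]=0x23, mem[0x19]=0x7f

MEM[0x1e,0x15,0x1b,0x1a,0x19] = ab bf 03 23 7f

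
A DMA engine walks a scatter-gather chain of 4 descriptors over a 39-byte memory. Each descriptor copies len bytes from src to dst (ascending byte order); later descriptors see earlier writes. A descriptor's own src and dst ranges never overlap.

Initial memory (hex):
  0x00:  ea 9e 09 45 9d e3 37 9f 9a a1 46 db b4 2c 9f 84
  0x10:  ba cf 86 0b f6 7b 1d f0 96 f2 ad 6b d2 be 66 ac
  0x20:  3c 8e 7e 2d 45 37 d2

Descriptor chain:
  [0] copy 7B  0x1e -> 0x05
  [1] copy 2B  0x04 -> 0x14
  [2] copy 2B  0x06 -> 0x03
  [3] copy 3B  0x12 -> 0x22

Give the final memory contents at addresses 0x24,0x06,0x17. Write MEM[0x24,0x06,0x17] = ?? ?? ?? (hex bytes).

MEM[0x24,0x06,0x17] = 9d ac f0

  after D0: wrote 7B at 0x05 = 66ac3c8e7e2d45
  after D1: wrote 2B at 0x14 = 9d66
  after D2: wrote 2B at 0x03 = ac3c
  after D3: wrote 3B at 0x22 = 860b9d
query mem[0x24]=0x9d, mem[0x06]=0xac, mem[0x17]=0xf0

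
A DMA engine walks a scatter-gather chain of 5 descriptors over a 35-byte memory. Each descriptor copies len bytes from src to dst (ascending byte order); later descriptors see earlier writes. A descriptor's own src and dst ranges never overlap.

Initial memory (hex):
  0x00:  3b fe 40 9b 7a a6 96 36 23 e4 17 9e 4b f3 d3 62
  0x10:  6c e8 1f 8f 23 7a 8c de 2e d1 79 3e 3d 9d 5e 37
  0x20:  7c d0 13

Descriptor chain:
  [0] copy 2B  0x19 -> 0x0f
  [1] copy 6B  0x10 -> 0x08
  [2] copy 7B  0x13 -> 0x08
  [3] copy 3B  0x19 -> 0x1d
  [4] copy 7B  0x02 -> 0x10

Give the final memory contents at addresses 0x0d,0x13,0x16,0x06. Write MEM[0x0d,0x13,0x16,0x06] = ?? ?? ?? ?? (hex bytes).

MEM[0x0d,0x13,0x16,0x06] = 2e a6 8f 96

D0: mem[0x0f..0x10] <- [d1 79]
D1: mem[0x08..0x0d] <- [79 e8 1f 8f 23 7a]
D2: mem[0x08..0x0e] <- [8f 23 7a 8c de 2e d1]
D3: mem[0x1d..0x1f] <- [d1 79 3e]
D4: mem[0x10..0x16] <- [40 9b 7a a6 96 36 8f]
query mem[0x0d]=0x2e, mem[0x13]=0xa6, mem[0x16]=0x8f, mem[0x06]=0x96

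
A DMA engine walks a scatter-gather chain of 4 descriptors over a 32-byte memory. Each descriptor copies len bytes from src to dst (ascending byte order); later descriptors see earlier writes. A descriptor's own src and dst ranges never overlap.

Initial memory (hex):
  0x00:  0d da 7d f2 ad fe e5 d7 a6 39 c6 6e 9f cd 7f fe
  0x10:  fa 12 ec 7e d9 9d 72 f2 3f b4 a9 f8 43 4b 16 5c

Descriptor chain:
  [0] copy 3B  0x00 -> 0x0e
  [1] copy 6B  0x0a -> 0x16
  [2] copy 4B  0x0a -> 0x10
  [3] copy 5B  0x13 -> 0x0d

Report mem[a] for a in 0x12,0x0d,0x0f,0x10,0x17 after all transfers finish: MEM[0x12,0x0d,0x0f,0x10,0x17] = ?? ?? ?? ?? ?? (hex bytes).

MEM[0x12,0x0d,0x0f,0x10,0x17] = 9f cd 9d c6 6e

  after D0: wrote 3B at 0x0e = 0dda7d
  after D1: wrote 6B at 0x16 = c66e9fcd0dda
  after D2: wrote 4B at 0x10 = c66e9fcd
  after D3: wrote 5B at 0x0d = cdd99dc66e
query mem[0x12]=0x9f, mem[0x0d]=0xcd, mem[0x0f]=0x9d, mem[0x10]=0xc6, mem[0x17]=0x6e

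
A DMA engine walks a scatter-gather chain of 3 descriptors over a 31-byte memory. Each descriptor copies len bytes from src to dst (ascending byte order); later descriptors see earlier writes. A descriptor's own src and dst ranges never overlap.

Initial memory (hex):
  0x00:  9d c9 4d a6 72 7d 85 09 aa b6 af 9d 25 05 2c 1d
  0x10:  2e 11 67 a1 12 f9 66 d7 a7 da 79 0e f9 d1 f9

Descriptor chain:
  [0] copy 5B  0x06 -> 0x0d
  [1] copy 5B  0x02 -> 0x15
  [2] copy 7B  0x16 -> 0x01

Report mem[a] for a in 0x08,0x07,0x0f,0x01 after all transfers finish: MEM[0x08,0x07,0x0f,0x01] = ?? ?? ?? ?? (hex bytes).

[0] 0x06->0x0d len=5 : 85 09 aa b6 af
[1] 0x02->0x15 len=5 : 4d a6 72 7d 85
[2] 0x16->0x01 len=7 : a6 72 7d 85 79 0e f9
query mem[0x08]=0xaa, mem[0x07]=0xf9, mem[0x0f]=0xaa, mem[0x01]=0xa6

MEM[0x08,0x07,0x0f,0x01] = aa f9 aa a6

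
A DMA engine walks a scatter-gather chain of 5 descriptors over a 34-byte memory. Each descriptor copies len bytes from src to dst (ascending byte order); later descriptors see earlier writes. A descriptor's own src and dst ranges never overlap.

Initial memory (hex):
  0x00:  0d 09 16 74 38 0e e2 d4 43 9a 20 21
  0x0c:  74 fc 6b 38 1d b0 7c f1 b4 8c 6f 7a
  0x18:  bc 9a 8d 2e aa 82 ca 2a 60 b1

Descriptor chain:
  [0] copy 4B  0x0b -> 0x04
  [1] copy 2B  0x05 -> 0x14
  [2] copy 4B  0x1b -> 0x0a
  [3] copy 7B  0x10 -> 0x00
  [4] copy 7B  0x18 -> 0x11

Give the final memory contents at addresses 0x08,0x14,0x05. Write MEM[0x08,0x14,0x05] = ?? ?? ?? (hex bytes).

MEM[0x08,0x14,0x05] = 43 2e fc

#0 dst[0x04+4] := {0x21,0x74,0xfc,0x6b}
#1 dst[0x14+2] := {0x74,0xfc}
#2 dst[0x0a+4] := {0x2e,0xaa,0x82,0xca}
#3 dst[0x00+7] := {0x1d,0xb0,0x7c,0xf1,0x74,0xfc,0x6f}
#4 dst[0x11+7] := {0xbc,0x9a,0x8d,0x2e,0xaa,0x82,0xca}
query mem[0x08]=0x43, mem[0x14]=0x2e, mem[0x05]=0xfc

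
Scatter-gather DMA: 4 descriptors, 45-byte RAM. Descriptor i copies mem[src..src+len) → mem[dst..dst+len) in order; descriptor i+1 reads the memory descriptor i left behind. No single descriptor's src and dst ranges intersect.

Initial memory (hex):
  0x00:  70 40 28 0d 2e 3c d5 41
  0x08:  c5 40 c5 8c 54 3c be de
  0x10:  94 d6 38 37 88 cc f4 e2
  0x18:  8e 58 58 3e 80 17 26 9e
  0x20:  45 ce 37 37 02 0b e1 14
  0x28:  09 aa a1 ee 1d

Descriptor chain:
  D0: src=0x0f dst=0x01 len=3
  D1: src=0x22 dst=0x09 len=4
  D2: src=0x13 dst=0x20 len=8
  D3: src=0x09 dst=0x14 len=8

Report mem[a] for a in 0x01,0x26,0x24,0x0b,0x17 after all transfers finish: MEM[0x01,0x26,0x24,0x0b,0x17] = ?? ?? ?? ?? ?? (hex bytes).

#0 dst[0x01+3] := {0xde,0x94,0xd6}
#1 dst[0x09+4] := {0x37,0x37,0x02,0x0b}
#2 dst[0x20+8] := {0x37,0x88,0xcc,0xf4,0xe2,0x8e,0x58,0x58}
#3 dst[0x14+8] := {0x37,0x37,0x02,0x0b,0x3c,0xbe,0xde,0x94}
query mem[0x01]=0xde, mem[0x26]=0x58, mem[0x24]=0xe2, mem[0x0b]=0x02, mem[0x17]=0x0b

MEM[0x01,0x26,0x24,0x0b,0x17] = de 58 e2 02 0b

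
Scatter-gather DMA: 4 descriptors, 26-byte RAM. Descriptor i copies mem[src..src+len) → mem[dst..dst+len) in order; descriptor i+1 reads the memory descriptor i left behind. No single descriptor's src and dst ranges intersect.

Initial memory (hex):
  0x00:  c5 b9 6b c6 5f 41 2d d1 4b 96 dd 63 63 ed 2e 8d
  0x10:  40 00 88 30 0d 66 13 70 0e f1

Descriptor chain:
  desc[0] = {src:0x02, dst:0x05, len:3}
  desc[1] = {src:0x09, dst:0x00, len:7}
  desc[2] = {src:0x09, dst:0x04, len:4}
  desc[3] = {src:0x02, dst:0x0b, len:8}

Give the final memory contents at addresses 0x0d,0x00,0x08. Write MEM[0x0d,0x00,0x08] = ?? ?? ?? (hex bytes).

  after D0: wrote 3B at 0x05 = 6bc65f
  after D1: wrote 7B at 0x00 = 96dd6363ed2e8d
  after D2: wrote 4B at 0x04 = 96dd6363
  after D3: wrote 8B at 0x0b = 636396dd63634b96
query mem[0x0d]=0x96, mem[0x00]=0x96, mem[0x08]=0x4b

MEM[0x0d,0x00,0x08] = 96 96 4b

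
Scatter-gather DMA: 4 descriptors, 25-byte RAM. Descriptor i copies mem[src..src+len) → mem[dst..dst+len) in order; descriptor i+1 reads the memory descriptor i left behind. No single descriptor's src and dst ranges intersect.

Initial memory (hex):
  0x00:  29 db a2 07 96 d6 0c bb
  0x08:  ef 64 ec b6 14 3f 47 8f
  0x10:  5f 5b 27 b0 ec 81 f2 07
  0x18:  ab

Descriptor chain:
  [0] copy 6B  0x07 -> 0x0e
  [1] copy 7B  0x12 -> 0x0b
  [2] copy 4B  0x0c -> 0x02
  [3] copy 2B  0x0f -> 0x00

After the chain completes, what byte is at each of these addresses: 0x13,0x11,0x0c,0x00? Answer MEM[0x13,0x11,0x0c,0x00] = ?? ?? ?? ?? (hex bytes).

MEM[0x13,0x11,0x0c,0x00] = 14 ab 14 f2

#0 dst[0x0e+6] := {0xbb,0xef,0x64,0xec,0xb6,0x14}
#1 dst[0x0b+7] := {0xb6,0x14,0xec,0x81,0xf2,0x07,0xab}
#2 dst[0x02+4] := {0x14,0xec,0x81,0xf2}
#3 dst[0x00+2] := {0xf2,0x07}
query mem[0x13]=0x14, mem[0x11]=0xab, mem[0x0c]=0x14, mem[0x00]=0xf2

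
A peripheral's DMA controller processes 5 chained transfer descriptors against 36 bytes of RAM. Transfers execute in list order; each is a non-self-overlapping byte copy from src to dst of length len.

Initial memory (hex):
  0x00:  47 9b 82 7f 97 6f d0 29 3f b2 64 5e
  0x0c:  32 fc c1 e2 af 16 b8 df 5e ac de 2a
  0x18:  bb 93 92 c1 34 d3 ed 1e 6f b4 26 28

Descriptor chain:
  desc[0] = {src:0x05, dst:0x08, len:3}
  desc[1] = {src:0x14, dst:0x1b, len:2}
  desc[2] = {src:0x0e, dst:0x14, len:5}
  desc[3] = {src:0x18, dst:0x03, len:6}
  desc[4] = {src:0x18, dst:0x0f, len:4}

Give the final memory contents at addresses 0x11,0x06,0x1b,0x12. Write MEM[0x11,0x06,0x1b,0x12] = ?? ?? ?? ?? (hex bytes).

[0] 0x05->0x08 len=3 : 6f d0 29
[1] 0x14->0x1b len=2 : 5e ac
[2] 0x0e->0x14 len=5 : c1 e2 af 16 b8
[3] 0x18->0x03 len=6 : b8 93 92 5e ac d3
[4] 0x18->0x0f len=4 : b8 93 92 5e
query mem[0x11]=0x92, mem[0x06]=0x5e, mem[0x1b]=0x5e, mem[0x12]=0x5e

MEM[0x11,0x06,0x1b,0x12] = 92 5e 5e 5e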